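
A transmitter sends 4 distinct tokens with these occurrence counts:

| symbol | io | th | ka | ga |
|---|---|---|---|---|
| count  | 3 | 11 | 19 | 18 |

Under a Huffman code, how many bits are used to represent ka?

Build the tree from the bottom:
merge io(3) and th(11): 14
merge 14 and ga(18): 32
merge ka(19) and 32: 51
ka sits one level below the root: a 1-bit codeword.

1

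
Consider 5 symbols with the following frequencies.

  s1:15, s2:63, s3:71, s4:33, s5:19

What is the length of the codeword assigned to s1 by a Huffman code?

4

Repeatedly merge the two smallest:
merge s1(15) and s5(19): 34
merge s4(33) and 34: 67
merge s2(63) and 67: 130
merge s3(71) and 130: 201
s1 sits 4 levels below the root, so its codeword is 4 bits.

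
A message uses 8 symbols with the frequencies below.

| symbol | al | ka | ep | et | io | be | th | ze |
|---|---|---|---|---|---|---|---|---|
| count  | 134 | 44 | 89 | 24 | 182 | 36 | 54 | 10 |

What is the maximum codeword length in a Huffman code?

5

Merge the two lowest-weight nodes at each step:
combine ze(10), et(24) → 34
combine 34, be(36) → 70
combine ka(44), th(54) → 98
combine 70, ep(89) → 159
combine 98, al(134) → 232
combine 159, io(182) → 341
combine 232, 341 → 573
Maximum depth reached is 5.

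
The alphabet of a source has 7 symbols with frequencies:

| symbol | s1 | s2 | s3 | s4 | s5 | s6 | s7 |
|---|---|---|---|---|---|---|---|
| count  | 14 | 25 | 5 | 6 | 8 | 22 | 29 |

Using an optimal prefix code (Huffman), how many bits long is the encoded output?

Build the Huffman tree bottom-up:
combine s3(5), s4(6) → 11
combine s5(8), 11 → 19
combine s1(14), 19 → 33
combine s6(22), s2(25) → 47
combine s7(29), 33 → 62
combine 47, 62 → 109
Each symbol's bit-cost is frequency × depth; summing gives 281 bits (equivalently 11 + 19 + 33 + 47 + 62 + 109).

281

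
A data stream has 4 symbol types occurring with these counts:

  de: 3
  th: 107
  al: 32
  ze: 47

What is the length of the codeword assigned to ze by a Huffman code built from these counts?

Huffman merges, smallest pair first:
merge de(3) and al(32): 35
merge 35 and ze(47): 82
merge 82 and th(107): 189
The subtree containing ze is merged 2 times, so code length = 2.

2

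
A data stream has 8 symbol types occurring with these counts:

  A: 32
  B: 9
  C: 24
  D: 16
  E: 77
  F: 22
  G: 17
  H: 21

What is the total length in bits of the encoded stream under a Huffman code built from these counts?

Merge the two smallest weights repeatedly:
B(9) + D(16) → 25
G(17) + H(21) → 38
F(22) + C(24) → 46
25 + A(32) → 57
38 + 46 → 84
57 + E(77) → 134
84 + 134 → 218
Each symbol's bit-cost is frequency × depth; summing gives 602 bits (equivalently 25 + 38 + 46 + 57 + 84 + 134 + 218).

602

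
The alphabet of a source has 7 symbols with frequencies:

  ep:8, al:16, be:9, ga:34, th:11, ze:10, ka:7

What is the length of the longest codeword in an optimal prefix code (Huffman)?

4

Merge the two lowest-weight nodes at each step:
merge ka(7) and ep(8): 15
merge be(9) and ze(10): 19
merge th(11) and 15: 26
merge al(16) and 19: 35
merge 26 and ga(34): 60
merge 35 and 60: 95
The rarest symbols sit at the bottom; the longest codeword is 4 bits.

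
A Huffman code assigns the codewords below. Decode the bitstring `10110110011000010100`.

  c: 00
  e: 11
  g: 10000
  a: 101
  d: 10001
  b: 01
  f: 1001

aafgac

Read left to right; each codeword is recognised as soon as it completes (prefix code):
  101→a | 101→a | 1001→f | 10000→g | 101→a | 00→c
Decoded message: aafgac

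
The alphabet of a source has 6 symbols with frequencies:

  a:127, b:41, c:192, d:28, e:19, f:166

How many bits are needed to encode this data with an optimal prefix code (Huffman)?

1281

Build the Huffman tree bottom-up:
combine e(19), d(28) → 47
combine b(41), 47 → 88
combine 88, a(127) → 215
combine f(166), c(192) → 358
combine 215, 358 → 573
Each symbol's bit-cost is frequency × depth; summing gives 1281 bits (equivalently 47 + 88 + 215 + 358 + 573).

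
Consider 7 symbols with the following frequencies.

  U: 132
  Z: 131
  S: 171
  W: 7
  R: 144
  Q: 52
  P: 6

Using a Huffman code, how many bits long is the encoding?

1560

Greedily combine the two least-frequent nodes:
P(6) + W(7) → 13
13 + Q(52) → 65
65 + Z(131) → 196
U(132) + R(144) → 276
S(171) + 196 → 367
276 + 367 → 643
The encoded length is the sum of every internal node's weight: 13 + 65 + 196 + 276 + 367 + 643 = 1560 bits.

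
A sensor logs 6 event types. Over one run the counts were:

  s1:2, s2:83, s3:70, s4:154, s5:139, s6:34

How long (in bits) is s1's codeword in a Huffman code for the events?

Repeatedly merge the two smallest:
s1(2) + s6(34) → 36
36 + s3(70) → 106
s2(83) + 106 → 189
s5(139) + s4(154) → 293
189 + 293 → 482
s1 sits 4 levels below the root, so its codeword is 4 bits.

4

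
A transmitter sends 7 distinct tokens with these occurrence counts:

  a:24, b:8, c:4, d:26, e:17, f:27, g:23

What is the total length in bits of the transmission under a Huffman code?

346

Build the Huffman tree bottom-up:
merge c(4) and b(8): 12
merge 12 and e(17): 29
merge g(23) and a(24): 47
merge d(26) and f(27): 53
merge 29 and 47: 76
merge 53 and 76: 129
Each symbol's bit-cost is frequency × depth; summing gives 346 bits (equivalently 12 + 29 + 47 + 53 + 76 + 129).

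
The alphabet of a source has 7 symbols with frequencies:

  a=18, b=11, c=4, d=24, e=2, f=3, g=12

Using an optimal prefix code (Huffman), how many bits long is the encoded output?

182

Merge the two smallest weights repeatedly:
e(2) + f(3) → 5
c(4) + 5 → 9
9 + b(11) → 20
g(12) + a(18) → 30
20 + d(24) → 44
30 + 44 → 74
Each symbol's bit-cost is frequency × depth; summing gives 182 bits (equivalently 5 + 9 + 20 + 30 + 44 + 74).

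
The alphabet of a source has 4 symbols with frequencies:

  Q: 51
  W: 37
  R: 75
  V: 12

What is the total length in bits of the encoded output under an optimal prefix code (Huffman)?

Greedily combine the two least-frequent nodes:
combine V(12), W(37) → 49
combine 49, Q(51) → 100
combine R(75), 100 → 175
Each symbol's bit-cost is frequency × depth; summing gives 324 bits (equivalently 49 + 100 + 175).

324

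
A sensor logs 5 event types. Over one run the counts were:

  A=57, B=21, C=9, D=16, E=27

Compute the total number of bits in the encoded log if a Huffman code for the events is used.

274

Merge the two smallest weights repeatedly:
merge C(9) and D(16): 25
merge B(21) and 25: 46
merge E(27) and 46: 73
merge A(57) and 73: 130
Each symbol's bit-cost is frequency × depth; summing gives 274 bits (equivalently 25 + 46 + 73 + 130).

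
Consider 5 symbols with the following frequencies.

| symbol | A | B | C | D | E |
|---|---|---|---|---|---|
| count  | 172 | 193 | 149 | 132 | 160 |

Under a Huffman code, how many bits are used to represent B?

Build the tree from the bottom:
merge D(132) and C(149): 281
merge E(160) and A(172): 332
merge B(193) and 281: 474
merge 332 and 474: 806
The subtree containing B is merged 2 times, so code length = 2.

2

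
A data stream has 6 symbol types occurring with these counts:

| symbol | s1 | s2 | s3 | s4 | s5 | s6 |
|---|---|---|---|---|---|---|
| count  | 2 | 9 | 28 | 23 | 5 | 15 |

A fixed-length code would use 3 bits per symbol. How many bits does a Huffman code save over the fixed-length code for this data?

59

Fixed-length: 3 bits × 82 symbols = 246 bits.
Huffman merges:
combine s1(2), s5(5) → 7
combine 7, s2(9) → 16
combine s6(15), 16 → 31
combine s4(23), s3(28) → 51
combine 31, 51 → 82
Huffman total = 7 + 16 + 31 + 51 + 82 = 187 bits.
Saving = 246 − 187 = 59 bits.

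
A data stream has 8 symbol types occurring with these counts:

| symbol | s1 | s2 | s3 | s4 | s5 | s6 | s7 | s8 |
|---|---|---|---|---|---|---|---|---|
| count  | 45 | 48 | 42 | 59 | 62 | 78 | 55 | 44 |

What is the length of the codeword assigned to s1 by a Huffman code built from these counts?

3

Repeatedly merge the two smallest:
s3(42) + s8(44) → 86
s1(45) + s2(48) → 93
s7(55) + s4(59) → 114
s5(62) + s6(78) → 140
86 + 93 → 179
114 + 140 → 254
179 + 254 → 433
s1's leaf is at depth 3, giving a 3-bit codeword.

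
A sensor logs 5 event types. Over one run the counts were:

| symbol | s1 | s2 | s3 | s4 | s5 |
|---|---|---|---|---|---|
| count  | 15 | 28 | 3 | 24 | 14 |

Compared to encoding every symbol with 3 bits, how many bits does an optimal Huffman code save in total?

Fixed-length: 3 bits × 84 symbols = 252 bits.
Huffman merges:
merge s3(3) and s5(14): 17
merge s1(15) and 17: 32
merge s4(24) and s2(28): 52
merge 32 and 52: 84
Huffman total = 17 + 32 + 52 + 84 = 185 bits.
Saving = 252 − 185 = 67 bits.

67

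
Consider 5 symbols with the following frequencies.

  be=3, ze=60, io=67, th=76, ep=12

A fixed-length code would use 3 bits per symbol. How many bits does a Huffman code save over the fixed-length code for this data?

Fixed-length: 3 bits × 218 symbols = 654 bits.
Huffman merges:
be(3) + ep(12) → 15
15 + ze(60) → 75
io(67) + 75 → 142
th(76) + 142 → 218
Huffman total = 15 + 75 + 142 + 218 = 450 bits.
Saving = 654 − 450 = 204 bits.

204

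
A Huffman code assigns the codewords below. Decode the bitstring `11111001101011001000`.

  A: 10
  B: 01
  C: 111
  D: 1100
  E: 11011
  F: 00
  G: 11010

Read left to right; each codeword is recognised as soon as it completes (prefix code):
  111→C | 1100→D | 11010→G | 1100→D | 10→A | 00→F
Decoded message: CDGDAF

CDGDAF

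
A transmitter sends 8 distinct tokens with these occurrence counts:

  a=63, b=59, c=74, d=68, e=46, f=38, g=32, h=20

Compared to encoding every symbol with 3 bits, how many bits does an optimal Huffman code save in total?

22

Fixed-length: 3 bits × 400 symbols = 1200 bits.
Huffman merges:
merge h(20) and g(32): 52
merge f(38) and e(46): 84
merge 52 and b(59): 111
merge a(63) and d(68): 131
merge c(74) and 84: 158
merge 111 and 131: 242
merge 158 and 242: 400
Huffman total = 52 + 84 + 111 + 131 + 158 + 242 + 400 = 1178 bits.
Saving = 1200 − 1178 = 22 bits.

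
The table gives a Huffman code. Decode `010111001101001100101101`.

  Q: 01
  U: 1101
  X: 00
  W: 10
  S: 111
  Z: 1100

Read left to right; each codeword is recognised as soon as it completes (prefix code):
  01→Q | 01→Q | 1100→Z | 1101→U | 00→X | 1100→Z | 10→W | 1101→U
Decoded message: QQZUXZWU

QQZUXZWU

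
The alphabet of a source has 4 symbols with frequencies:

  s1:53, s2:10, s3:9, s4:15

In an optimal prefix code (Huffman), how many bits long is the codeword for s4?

Repeatedly merge the two smallest:
combine s3(9), s2(10) → 19
combine s4(15), 19 → 34
combine 34, s1(53) → 87
The subtree containing s4 is merged 2 times, so code length = 2.

2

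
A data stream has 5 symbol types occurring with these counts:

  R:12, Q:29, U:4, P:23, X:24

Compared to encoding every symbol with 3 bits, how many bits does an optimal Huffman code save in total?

76

Fixed-length: 3 bits × 92 symbols = 276 bits.
Huffman merges:
U(4) + R(12) → 16
16 + P(23) → 39
X(24) + Q(29) → 53
39 + 53 → 92
Huffman total = 16 + 39 + 53 + 92 = 200 bits.
Saving = 276 − 200 = 76 bits.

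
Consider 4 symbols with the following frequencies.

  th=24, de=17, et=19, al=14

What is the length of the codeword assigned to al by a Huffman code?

Huffman merges, smallest pair first:
combine al(14), de(17) → 31
combine et(19), th(24) → 43
combine 31, 43 → 74
al's leaf is at depth 2, giving a 2-bit codeword.

2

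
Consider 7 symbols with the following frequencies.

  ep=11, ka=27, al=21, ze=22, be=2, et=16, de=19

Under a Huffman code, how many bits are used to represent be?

Build the tree from the bottom:
be(2) + ep(11) → 13
13 + et(16) → 29
de(19) + al(21) → 40
ze(22) + ka(27) → 49
29 + 40 → 69
49 + 69 → 118
be sits 4 levels below the root, so its codeword is 4 bits.

4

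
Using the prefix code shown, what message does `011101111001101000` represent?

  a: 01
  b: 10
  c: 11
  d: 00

Read left to right; each codeword is recognised as soon as it completes (prefix code):
  01→a | 11→c | 01→a | 11→c | 10→b | 01→a | 10→b | 10→b | 00→d
Decoded message: acacbabbd

acacbabbd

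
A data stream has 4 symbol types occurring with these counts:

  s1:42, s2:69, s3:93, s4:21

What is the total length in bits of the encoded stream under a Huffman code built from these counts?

Build the Huffman tree bottom-up:
merge s4(21) and s1(42): 63
merge 63 and s2(69): 132
merge s3(93) and 132: 225
Each symbol's bit-cost is frequency × depth; summing gives 420 bits (equivalently 63 + 132 + 225).

420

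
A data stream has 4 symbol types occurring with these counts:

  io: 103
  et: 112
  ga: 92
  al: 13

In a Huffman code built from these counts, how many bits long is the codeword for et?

Build the tree from the bottom:
combine al(13), ga(92) → 105
combine io(103), 105 → 208
combine et(112), 208 → 320
et sits one level below the root: a 1-bit codeword.

1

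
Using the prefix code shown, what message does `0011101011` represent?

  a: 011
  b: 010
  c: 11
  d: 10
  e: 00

ecddc

Read left to right; each codeword is recognised as soon as it completes (prefix code):
  00→e | 11→c | 10→d | 10→d | 11→c
Decoded message: ecddc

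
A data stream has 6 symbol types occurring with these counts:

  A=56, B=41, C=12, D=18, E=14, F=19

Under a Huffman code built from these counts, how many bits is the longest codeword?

3

Merge the two lowest-weight nodes at each step:
C(12) + E(14) → 26
D(18) + F(19) → 37
26 + 37 → 63
B(41) + A(56) → 97
63 + 97 → 160
The first pair merged (C, E) ends up deepest, at depth 3.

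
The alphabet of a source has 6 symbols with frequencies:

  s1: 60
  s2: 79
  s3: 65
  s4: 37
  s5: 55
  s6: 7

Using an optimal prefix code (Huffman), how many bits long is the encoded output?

749

Build the Huffman tree bottom-up:
s6(7) + s4(37) → 44
44 + s5(55) → 99
s1(60) + s3(65) → 125
s2(79) + 99 → 178
125 + 178 → 303
Total encoded bits = sum of merged weights = 44 + 99 + 125 + 178 + 303 = 749.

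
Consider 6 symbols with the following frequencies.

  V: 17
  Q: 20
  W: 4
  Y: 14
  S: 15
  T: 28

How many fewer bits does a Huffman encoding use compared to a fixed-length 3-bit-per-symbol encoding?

Fixed-length: 3 bits × 98 symbols = 294 bits.
Huffman merges:
combine W(4), Y(14) → 18
combine S(15), V(17) → 32
combine 18, Q(20) → 38
combine T(28), 32 → 60
combine 38, 60 → 98
Huffman total = 18 + 32 + 38 + 60 + 98 = 246 bits.
Saving = 294 − 246 = 48 bits.

48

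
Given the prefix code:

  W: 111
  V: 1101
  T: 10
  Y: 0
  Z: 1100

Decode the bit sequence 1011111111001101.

Read left to right; each codeword is recognised as soon as it completes (prefix code):
  10→T | 111→W | 111→W | 1100→Z | 1101→V
Decoded message: TWWZV

TWWZV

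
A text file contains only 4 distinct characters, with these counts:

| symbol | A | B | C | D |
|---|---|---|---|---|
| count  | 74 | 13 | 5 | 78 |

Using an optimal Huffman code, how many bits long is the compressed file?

280

Merge the two smallest weights repeatedly:
merge C(5) and B(13): 18
merge 18 and A(74): 92
merge D(78) and 92: 170
The encoded length is the sum of every internal node's weight: 18 + 92 + 170 = 280 bits.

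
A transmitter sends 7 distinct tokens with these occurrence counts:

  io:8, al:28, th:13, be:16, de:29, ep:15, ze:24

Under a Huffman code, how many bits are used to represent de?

2

Repeatedly merge the two smallest:
combine io(8), th(13) → 21
combine ep(15), be(16) → 31
combine 21, ze(24) → 45
combine al(28), de(29) → 57
combine 31, 45 → 76
combine 57, 76 → 133
The subtree containing de is merged 2 times, so code length = 2.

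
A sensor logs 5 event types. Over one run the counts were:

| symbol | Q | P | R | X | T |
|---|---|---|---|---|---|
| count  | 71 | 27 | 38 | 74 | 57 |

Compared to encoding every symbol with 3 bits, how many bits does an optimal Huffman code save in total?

202

Fixed-length: 3 bits × 267 symbols = 801 bits.
Huffman merges:
merge P(27) and R(38): 65
merge T(57) and 65: 122
merge Q(71) and X(74): 145
merge 122 and 145: 267
Huffman total = 65 + 122 + 145 + 267 = 599 bits.
Saving = 801 − 599 = 202 bits.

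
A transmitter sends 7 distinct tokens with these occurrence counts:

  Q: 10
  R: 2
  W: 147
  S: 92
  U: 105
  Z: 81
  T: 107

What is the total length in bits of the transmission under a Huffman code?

Merge the two smallest weights repeatedly:
R(2) + Q(10) → 12
12 + Z(81) → 93
S(92) + 93 → 185
U(105) + T(107) → 212
W(147) + 185 → 332
212 + 332 → 544
Each symbol's bit-cost is frequency × depth; summing gives 1378 bits (equivalently 12 + 93 + 185 + 212 + 332 + 544).

1378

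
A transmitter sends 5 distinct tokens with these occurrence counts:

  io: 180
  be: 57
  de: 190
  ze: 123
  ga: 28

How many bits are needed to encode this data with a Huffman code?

Greedily combine the two least-frequent nodes:
combine ga(28), be(57) → 85
combine 85, ze(123) → 208
combine io(180), de(190) → 370
combine 208, 370 → 578
Total encoded bits = sum of merged weights = 85 + 208 + 370 + 578 = 1241.

1241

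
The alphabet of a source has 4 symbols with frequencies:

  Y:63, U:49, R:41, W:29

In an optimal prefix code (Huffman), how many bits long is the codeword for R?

2

Repeatedly merge the two smallest:
W(29) + R(41) → 70
U(49) + Y(63) → 112
70 + 112 → 182
R's leaf is at depth 2, giving a 2-bit codeword.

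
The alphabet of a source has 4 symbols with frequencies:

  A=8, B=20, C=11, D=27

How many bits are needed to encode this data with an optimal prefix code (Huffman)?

Build the Huffman tree bottom-up:
merge A(8) and C(11): 19
merge 19 and B(20): 39
merge D(27) and 39: 66
Total encoded bits = sum of merged weights = 19 + 39 + 66 = 124.

124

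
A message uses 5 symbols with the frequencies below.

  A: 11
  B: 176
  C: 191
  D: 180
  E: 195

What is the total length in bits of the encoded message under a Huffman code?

1693

Greedily combine the two least-frequent nodes:
merge A(11) and B(176): 187
merge D(180) and 187: 367
merge C(191) and E(195): 386
merge 367 and 386: 753
The encoded length is the sum of every internal node's weight: 187 + 367 + 386 + 753 = 1693 bits.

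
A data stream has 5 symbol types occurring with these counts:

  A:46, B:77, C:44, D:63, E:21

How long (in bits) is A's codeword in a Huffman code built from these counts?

2

Repeatedly merge the two smallest:
E(21) + C(44) → 65
A(46) + D(63) → 109
65 + B(77) → 142
109 + 142 → 251
A's leaf is at depth 2, giving a 2-bit codeword.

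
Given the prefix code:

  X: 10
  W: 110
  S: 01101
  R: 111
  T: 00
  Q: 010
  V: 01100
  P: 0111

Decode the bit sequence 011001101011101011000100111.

Read left to right; each codeword is recognised as soon as it completes (prefix code):
  01100→V | 110→W | 10→X | 111→R | 010→Q | 110→W | 00→T | 10→X | 0111→P
Decoded message: VWXRQWTXP

VWXRQWTXP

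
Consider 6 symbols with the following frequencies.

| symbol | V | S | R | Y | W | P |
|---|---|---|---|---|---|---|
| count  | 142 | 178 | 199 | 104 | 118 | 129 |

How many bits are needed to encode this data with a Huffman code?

Build the Huffman tree bottom-up:
Y(104) + W(118) → 222
P(129) + V(142) → 271
S(178) + R(199) → 377
222 + 271 → 493
377 + 493 → 870
Each symbol's bit-cost is frequency × depth; summing gives 2233 bits (equivalently 222 + 271 + 377 + 493 + 870).

2233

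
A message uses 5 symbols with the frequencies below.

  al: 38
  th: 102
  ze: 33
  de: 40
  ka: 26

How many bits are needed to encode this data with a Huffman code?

Build the Huffman tree bottom-up:
merge ka(26) and ze(33): 59
merge al(38) and de(40): 78
merge 59 and 78: 137
merge th(102) and 137: 239
Total encoded bits = sum of merged weights = 59 + 78 + 137 + 239 = 513.

513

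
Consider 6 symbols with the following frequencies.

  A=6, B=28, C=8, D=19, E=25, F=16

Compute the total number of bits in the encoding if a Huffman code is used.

248

Greedily combine the two least-frequent nodes:
A(6) + C(8) → 14
14 + F(16) → 30
D(19) + E(25) → 44
B(28) + 30 → 58
44 + 58 → 102
Each symbol's bit-cost is frequency × depth; summing gives 248 bits (equivalently 14 + 30 + 44 + 58 + 102).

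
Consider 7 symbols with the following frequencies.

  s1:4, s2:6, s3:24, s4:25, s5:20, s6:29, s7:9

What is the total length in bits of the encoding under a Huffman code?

Greedily combine the two least-frequent nodes:
merge s1(4) and s2(6): 10
merge s7(9) and 10: 19
merge 19 and s5(20): 39
merge s3(24) and s4(25): 49
merge s6(29) and 39: 68
merge 49 and 68: 117
The encoded length is the sum of every internal node's weight: 10 + 19 + 39 + 49 + 68 + 117 = 302 bits.

302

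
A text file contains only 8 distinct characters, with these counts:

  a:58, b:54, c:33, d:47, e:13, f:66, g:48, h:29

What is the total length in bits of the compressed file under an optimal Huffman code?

1020

Merge the two smallest weights repeatedly:
e(13) + h(29) → 42
c(33) + 42 → 75
d(47) + g(48) → 95
b(54) + a(58) → 112
f(66) + 75 → 141
95 + 112 → 207
141 + 207 → 348
Total encoded bits = sum of merged weights = 42 + 75 + 95 + 112 + 141 + 207 + 348 = 1020.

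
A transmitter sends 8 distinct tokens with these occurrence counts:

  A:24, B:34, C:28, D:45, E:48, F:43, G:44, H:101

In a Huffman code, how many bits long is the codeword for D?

3

Build the tree from the bottom:
combine A(24), C(28) → 52
combine B(34), F(43) → 77
combine G(44), D(45) → 89
combine E(48), 52 → 100
combine 77, 89 → 166
combine 100, H(101) → 201
combine 166, 201 → 367
D's leaf is at depth 3, giving a 3-bit codeword.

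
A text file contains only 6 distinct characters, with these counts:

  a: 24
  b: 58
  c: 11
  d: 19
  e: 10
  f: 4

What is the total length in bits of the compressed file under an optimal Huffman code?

276

Greedily combine the two least-frequent nodes:
f(4) + e(10) → 14
c(11) + 14 → 25
d(19) + a(24) → 43
25 + 43 → 68
b(58) + 68 → 126
Total encoded bits = sum of merged weights = 14 + 25 + 43 + 68 + 126 = 276.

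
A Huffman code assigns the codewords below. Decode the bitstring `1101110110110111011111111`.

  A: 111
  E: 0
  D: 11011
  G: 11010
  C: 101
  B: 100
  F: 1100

Read left to right; each codeword is recognised as soon as it completes (prefix code):
  11011→D | 101→C | 101→C | 101→C | 11011→D | 111→A | 111→A
Decoded message: DCCCDAA

DCCCDAA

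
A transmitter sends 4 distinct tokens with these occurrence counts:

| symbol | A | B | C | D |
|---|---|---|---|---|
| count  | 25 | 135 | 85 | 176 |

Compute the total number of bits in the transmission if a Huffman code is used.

Greedily combine the two least-frequent nodes:
A(25) + C(85) → 110
110 + B(135) → 245
D(176) + 245 → 421
Each symbol's bit-cost is frequency × depth; summing gives 776 bits (equivalently 110 + 245 + 421).

776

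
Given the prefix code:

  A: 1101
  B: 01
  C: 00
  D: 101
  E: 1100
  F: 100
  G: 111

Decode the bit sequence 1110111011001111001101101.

GBAFGFAD

Read left to right; each codeword is recognised as soon as it completes (prefix code):
  111→G | 01→B | 1101→A | 100→F | 111→G | 100→F | 1101→A | 101→D
Decoded message: GBAFGFAD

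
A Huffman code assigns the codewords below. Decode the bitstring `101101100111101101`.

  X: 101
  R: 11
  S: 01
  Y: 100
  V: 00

XXYRRSX

Read left to right; each codeword is recognised as soon as it completes (prefix code):
  101→X | 101→X | 100→Y | 11→R | 11→R | 01→S | 101→X
Decoded message: XXYRRSX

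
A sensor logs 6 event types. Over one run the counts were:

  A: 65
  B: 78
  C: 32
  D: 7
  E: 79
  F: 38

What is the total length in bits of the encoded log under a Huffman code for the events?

714

Build the Huffman tree bottom-up:
D(7) + C(32) → 39
F(38) + 39 → 77
A(65) + 77 → 142
B(78) + E(79) → 157
142 + 157 → 299
The encoded length is the sum of every internal node's weight: 39 + 77 + 142 + 157 + 299 = 714 bits.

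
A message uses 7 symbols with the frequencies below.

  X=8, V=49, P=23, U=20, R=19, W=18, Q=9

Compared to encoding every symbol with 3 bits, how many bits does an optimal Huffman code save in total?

Fixed-length: 3 bits × 146 symbols = 438 bits.
Huffman merges:
merge X(8) and Q(9): 17
merge 17 and W(18): 35
merge R(19) and U(20): 39
merge P(23) and 35: 58
merge 39 and V(49): 88
merge 58 and 88: 146
Huffman total = 17 + 35 + 39 + 58 + 88 + 146 = 383 bits.
Saving = 438 − 383 = 55 bits.

55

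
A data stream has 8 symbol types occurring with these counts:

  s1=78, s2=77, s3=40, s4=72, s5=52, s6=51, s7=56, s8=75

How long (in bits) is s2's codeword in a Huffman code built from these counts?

3

Build the tree from the bottom:
combine s3(40), s6(51) → 91
combine s5(52), s7(56) → 108
combine s4(72), s8(75) → 147
combine s2(77), s1(78) → 155
combine 91, 108 → 199
combine 147, 155 → 302
combine 199, 302 → 501
s2 sits 3 levels below the root, so its codeword is 3 bits.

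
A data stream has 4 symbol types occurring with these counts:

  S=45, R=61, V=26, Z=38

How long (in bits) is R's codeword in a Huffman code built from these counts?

2

Repeatedly merge the two smallest:
merge V(26) and Z(38): 64
merge S(45) and R(61): 106
merge 64 and 106: 170
R sits 2 levels below the root, so its codeword is 2 bits.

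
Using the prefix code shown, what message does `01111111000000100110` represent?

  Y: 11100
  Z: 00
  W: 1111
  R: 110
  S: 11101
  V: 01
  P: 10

Read left to right; each codeword is recognised as soon as it completes (prefix code):
  01→V | 1111→W | 110→R | 00→Z | 00→Z | 01→V | 00→Z | 110→R
Decoded message: VWRZZVZR

VWRZZVZR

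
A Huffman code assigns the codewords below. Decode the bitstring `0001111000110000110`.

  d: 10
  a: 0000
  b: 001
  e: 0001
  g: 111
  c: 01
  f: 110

egeded

Read left to right; each codeword is recognised as soon as it completes (prefix code):
  0001→e | 111→g | 0001→e | 10→d | 0001→e | 10→d
Decoded message: egeded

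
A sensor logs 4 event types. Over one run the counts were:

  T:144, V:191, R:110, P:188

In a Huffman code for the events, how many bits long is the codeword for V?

Huffman merges, smallest pair first:
combine R(110), T(144) → 254
combine P(188), V(191) → 379
combine 254, 379 → 633
The subtree containing V is merged 2 times, so code length = 2.

2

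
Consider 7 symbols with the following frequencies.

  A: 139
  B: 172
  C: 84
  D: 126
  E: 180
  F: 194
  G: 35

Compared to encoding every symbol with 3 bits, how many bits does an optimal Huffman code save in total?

255

Fixed-length: 3 bits × 930 symbols = 2790 bits.
Huffman merges:
G(35) + C(84) → 119
119 + D(126) → 245
A(139) + B(172) → 311
E(180) + F(194) → 374
245 + 311 → 556
374 + 556 → 930
Huffman total = 119 + 245 + 311 + 374 + 556 + 930 = 2535 bits.
Saving = 2790 − 2535 = 255 bits.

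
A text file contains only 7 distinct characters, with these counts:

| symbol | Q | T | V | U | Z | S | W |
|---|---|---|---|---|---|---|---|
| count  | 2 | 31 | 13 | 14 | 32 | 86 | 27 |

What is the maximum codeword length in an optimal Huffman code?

5

Merge the two lowest-weight nodes at each step:
merge Q(2) and V(13): 15
merge U(14) and 15: 29
merge W(27) and 29: 56
merge T(31) and Z(32): 63
merge 56 and 63: 119
merge S(86) and 119: 205
The rarest symbols sit at the bottom; the longest codeword is 5 bits.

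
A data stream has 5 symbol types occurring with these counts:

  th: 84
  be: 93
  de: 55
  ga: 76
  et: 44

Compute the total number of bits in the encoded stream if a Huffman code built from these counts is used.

Build the Huffman tree bottom-up:
merge et(44) and de(55): 99
merge ga(76) and th(84): 160
merge be(93) and 99: 192
merge 160 and 192: 352
Each symbol's bit-cost is frequency × depth; summing gives 803 bits (equivalently 99 + 160 + 192 + 352).

803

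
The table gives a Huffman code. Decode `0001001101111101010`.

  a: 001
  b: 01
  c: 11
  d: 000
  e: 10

debecceee

Read left to right; each codeword is recognised as soon as it completes (prefix code):
  000→d | 10→e | 01→b | 10→e | 11→c | 11→c | 10→e | 10→e | 10→e
Decoded message: debecceee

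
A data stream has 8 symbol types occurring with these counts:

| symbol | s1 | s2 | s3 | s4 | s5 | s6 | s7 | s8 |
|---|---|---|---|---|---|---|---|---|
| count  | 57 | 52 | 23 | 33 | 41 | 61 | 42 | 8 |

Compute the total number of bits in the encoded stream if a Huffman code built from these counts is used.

Build the Huffman tree bottom-up:
s8(8) + s3(23) → 31
31 + s4(33) → 64
s5(41) + s7(42) → 83
s2(52) + s1(57) → 109
s6(61) + 64 → 125
83 + 109 → 192
125 + 192 → 317
The encoded length is the sum of every internal node's weight: 31 + 64 + 83 + 109 + 125 + 192 + 317 = 921 bits.

921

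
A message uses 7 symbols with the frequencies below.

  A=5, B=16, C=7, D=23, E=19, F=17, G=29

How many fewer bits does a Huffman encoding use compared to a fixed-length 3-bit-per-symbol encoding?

Fixed-length: 3 bits × 116 symbols = 348 bits.
Huffman merges:
A(5) + C(7) → 12
12 + B(16) → 28
F(17) + E(19) → 36
D(23) + 28 → 51
G(29) + 36 → 65
51 + 65 → 116
Huffman total = 12 + 28 + 36 + 51 + 65 + 116 = 308 bits.
Saving = 348 − 308 = 40 bits.

40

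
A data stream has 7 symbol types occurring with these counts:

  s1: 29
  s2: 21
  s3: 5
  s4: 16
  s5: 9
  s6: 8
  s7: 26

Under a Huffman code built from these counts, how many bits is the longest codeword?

Merge the two lowest-weight nodes at each step:
merge s3(5) and s6(8): 13
merge s5(9) and 13: 22
merge s4(16) and s2(21): 37
merge 22 and s7(26): 48
merge s1(29) and 37: 66
merge 48 and 66: 114
The first pair merged (s3, s6) ends up deepest, at depth 4.

4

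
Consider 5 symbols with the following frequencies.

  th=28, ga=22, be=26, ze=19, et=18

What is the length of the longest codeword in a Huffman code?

3

Merge the two lowest-weight nodes at each step:
combine et(18), ze(19) → 37
combine ga(22), be(26) → 48
combine th(28), 37 → 65
combine 48, 65 → 113
The rarest symbols sit at the bottom; the longest codeword is 3 bits.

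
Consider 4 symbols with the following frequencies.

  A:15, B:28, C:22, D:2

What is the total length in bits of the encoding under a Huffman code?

Greedily combine the two least-frequent nodes:
combine D(2), A(15) → 17
combine 17, C(22) → 39
combine B(28), 39 → 67
Total encoded bits = sum of merged weights = 17 + 39 + 67 = 123.

123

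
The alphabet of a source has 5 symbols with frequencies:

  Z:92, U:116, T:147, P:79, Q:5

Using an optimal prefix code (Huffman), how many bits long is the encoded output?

962

Build the Huffman tree bottom-up:
combine Q(5), P(79) → 84
combine 84, Z(92) → 176
combine U(116), T(147) → 263
combine 176, 263 → 439
Total encoded bits = sum of merged weights = 84 + 176 + 263 + 439 = 962.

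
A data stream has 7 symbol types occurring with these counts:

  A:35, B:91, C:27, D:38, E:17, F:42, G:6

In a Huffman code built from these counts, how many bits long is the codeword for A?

Repeatedly merge the two smallest:
merge G(6) and E(17): 23
merge 23 and C(27): 50
merge A(35) and D(38): 73
merge F(42) and 50: 92
merge 73 and B(91): 164
merge 92 and 164: 256
A's leaf is at depth 3, giving a 3-bit codeword.

3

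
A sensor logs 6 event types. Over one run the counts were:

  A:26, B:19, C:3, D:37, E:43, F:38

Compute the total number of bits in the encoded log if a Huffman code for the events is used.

Build the Huffman tree bottom-up:
C(3) + B(19) → 22
22 + A(26) → 48
D(37) + F(38) → 75
E(43) + 48 → 91
75 + 91 → 166
Total encoded bits = sum of merged weights = 22 + 48 + 75 + 91 + 166 = 402.

402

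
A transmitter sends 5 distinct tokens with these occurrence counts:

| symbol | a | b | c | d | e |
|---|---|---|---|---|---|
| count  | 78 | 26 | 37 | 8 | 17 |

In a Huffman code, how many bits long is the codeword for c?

2

Repeatedly merge the two smallest:
d(8) + e(17) → 25
25 + b(26) → 51
c(37) + 51 → 88
a(78) + 88 → 166
The subtree containing c is merged 2 times, so code length = 2.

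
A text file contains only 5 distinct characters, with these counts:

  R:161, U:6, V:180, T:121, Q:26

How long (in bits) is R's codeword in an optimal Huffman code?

Huffman merges, smallest pair first:
merge U(6) and Q(26): 32
merge 32 and T(121): 153
merge 153 and R(161): 314
merge V(180) and 314: 494
R sits 2 levels below the root, so its codeword is 2 bits.

2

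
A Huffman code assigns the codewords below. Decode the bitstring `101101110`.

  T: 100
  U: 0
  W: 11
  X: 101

XXWU

Read left to right; each codeword is recognised as soon as it completes (prefix code):
  101→X | 101→X | 11→W | 0→U
Decoded message: XXWU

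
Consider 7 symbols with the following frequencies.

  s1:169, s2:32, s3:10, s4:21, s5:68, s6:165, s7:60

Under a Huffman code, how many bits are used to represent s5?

Repeatedly merge the two smallest:
s3(10) + s4(21) → 31
31 + s2(32) → 63
s7(60) + 63 → 123
s5(68) + 123 → 191
s6(165) + s1(169) → 334
191 + 334 → 525
s5's leaf is at depth 2, giving a 2-bit codeword.

2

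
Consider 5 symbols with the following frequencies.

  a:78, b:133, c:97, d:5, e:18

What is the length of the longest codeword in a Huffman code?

4

Merge the two lowest-weight nodes at each step:
d(5) + e(18) → 23
23 + a(78) → 101
c(97) + 101 → 198
b(133) + 198 → 331
The rarest symbols sit at the bottom; the longest codeword is 4 bits.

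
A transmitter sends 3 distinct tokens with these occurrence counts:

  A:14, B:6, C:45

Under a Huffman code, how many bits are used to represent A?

Build the tree from the bottom:
B(6) + A(14) → 20
20 + C(45) → 65
A's leaf is at depth 2, giving a 2-bit codeword.

2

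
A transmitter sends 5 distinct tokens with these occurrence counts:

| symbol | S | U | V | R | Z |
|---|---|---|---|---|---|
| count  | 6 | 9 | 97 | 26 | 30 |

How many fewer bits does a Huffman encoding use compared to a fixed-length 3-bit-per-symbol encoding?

209

Fixed-length: 3 bits × 168 symbols = 504 bits.
Huffman merges:
merge S(6) and U(9): 15
merge 15 and R(26): 41
merge Z(30) and 41: 71
merge 71 and V(97): 168
Huffman total = 15 + 41 + 71 + 168 = 295 bits.
Saving = 504 − 295 = 209 bits.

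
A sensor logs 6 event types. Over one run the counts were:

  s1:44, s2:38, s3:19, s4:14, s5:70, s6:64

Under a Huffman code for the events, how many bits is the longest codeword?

4

Merge the two lowest-weight nodes at each step:
s4(14) + s3(19) → 33
33 + s2(38) → 71
s1(44) + s6(64) → 108
s5(70) + 71 → 141
108 + 141 → 249
The first pair merged (s4, s3) ends up deepest, at depth 4.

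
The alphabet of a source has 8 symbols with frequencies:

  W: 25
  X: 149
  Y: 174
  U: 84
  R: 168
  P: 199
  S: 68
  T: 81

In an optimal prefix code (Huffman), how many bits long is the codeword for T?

4

Huffman merges, smallest pair first:
W(25) + S(68) → 93
T(81) + U(84) → 165
93 + X(149) → 242
165 + R(168) → 333
Y(174) + P(199) → 373
242 + 333 → 575
373 + 575 → 948
T's leaf is at depth 4, giving a 4-bit codeword.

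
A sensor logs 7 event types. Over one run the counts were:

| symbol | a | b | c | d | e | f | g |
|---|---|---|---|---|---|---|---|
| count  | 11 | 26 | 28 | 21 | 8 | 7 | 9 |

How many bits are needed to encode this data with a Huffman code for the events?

290

Build the Huffman tree bottom-up:
f(7) + e(8) → 15
g(9) + a(11) → 20
15 + 20 → 35
d(21) + b(26) → 47
c(28) + 35 → 63
47 + 63 → 110
Total encoded bits = sum of merged weights = 15 + 20 + 35 + 47 + 63 + 110 = 290.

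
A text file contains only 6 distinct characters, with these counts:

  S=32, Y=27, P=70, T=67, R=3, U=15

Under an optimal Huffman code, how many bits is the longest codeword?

4

Merge the two lowest-weight nodes at each step:
merge R(3) and U(15): 18
merge 18 and Y(27): 45
merge S(32) and 45: 77
merge T(67) and P(70): 137
merge 77 and 137: 214
The rarest symbols sit at the bottom; the longest codeword is 4 bits.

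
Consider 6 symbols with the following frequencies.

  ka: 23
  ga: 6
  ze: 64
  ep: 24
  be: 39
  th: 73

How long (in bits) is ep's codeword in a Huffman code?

Build the tree from the bottom:
combine ga(6), ka(23) → 29
combine ep(24), 29 → 53
combine be(39), 53 → 92
combine ze(64), th(73) → 137
combine 92, 137 → 229
The subtree containing ep is merged 3 times, so code length = 3.

3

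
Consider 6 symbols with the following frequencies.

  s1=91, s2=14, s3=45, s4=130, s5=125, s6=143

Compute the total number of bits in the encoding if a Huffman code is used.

Merge the two smallest weights repeatedly:
merge s2(14) and s3(45): 59
merge 59 and s1(91): 150
merge s5(125) and s4(130): 255
merge s6(143) and 150: 293
merge 255 and 293: 548
Total encoded bits = sum of merged weights = 59 + 150 + 255 + 293 + 548 = 1305.

1305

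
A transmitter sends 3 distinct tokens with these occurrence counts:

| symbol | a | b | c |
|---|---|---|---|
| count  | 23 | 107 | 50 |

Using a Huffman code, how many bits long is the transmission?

253

Build the Huffman tree bottom-up:
merge a(23) and c(50): 73
merge 73 and b(107): 180
The encoded length is the sum of every internal node's weight: 73 + 180 = 253 bits.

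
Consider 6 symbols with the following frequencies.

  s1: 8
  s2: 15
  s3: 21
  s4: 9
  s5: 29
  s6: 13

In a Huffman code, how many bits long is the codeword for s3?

2

Huffman merges, smallest pair first:
s1(8) + s4(9) → 17
s6(13) + s2(15) → 28
17 + s3(21) → 38
28 + s5(29) → 57
38 + 57 → 95
The subtree containing s3 is merged 2 times, so code length = 2.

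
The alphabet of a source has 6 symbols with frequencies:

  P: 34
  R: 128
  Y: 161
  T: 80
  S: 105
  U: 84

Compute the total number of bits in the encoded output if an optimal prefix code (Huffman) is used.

Merge the two smallest weights repeatedly:
combine P(34), T(80) → 114
combine U(84), S(105) → 189
combine 114, R(128) → 242
combine Y(161), 189 → 350
combine 242, 350 → 592
Total encoded bits = sum of merged weights = 114 + 189 + 242 + 350 + 592 = 1487.

1487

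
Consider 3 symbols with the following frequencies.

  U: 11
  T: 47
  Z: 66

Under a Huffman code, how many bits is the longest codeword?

Merge the two lowest-weight nodes at each step:
combine U(11), T(47) → 58
combine 58, Z(66) → 124
The rarest symbols sit at the bottom; the longest codeword is 2 bits.

2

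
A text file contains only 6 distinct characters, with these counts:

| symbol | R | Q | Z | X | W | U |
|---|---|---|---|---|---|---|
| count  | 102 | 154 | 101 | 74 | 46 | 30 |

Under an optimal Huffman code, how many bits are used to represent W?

Build the tree from the bottom:
U(30) + W(46) → 76
X(74) + 76 → 150
Z(101) + R(102) → 203
150 + Q(154) → 304
203 + 304 → 507
W sits 4 levels below the root, so its codeword is 4 bits.

4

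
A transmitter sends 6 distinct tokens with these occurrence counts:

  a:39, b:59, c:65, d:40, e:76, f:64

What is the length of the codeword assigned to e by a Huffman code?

Build the tree from the bottom:
merge a(39) and d(40): 79
merge b(59) and f(64): 123
merge c(65) and e(76): 141
merge 79 and 123: 202
merge 141 and 202: 343
The subtree containing e is merged 2 times, so code length = 2.

2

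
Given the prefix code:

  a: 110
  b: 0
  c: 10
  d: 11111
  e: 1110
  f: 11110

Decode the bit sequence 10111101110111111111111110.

Read left to right; each codeword is recognised as soon as it completes (prefix code):
  10→c | 11110→f | 1110→e | 11111→d | 11111→d | 11110→f
Decoded message: cfeddf

cfeddf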